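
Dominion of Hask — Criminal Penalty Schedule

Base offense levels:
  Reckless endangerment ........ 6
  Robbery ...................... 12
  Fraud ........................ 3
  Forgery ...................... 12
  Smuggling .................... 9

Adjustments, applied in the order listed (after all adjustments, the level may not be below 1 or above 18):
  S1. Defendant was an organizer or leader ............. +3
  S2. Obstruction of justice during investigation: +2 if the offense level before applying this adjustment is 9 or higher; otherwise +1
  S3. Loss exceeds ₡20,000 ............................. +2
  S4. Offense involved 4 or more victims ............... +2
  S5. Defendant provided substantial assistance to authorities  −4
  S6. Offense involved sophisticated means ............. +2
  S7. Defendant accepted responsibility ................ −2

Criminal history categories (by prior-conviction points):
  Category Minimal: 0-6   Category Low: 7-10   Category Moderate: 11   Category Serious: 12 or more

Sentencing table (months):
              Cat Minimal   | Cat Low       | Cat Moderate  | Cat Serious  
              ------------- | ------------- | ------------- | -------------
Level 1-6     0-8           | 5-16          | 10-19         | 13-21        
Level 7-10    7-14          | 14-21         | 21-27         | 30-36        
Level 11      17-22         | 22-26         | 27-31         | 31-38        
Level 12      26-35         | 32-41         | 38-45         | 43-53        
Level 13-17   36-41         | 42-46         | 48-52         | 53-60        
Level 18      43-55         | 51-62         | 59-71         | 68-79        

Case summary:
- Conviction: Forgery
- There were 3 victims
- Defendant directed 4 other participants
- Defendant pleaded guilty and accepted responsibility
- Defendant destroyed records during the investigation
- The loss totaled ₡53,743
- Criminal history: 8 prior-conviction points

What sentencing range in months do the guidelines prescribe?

42-46 months

Base offense level for forgery: 12.
S1 applies: 12 + 3 = 15.
S2 applies (level before this adjustment is 15 ≥ 9, so +2): 15 + 2 = 17.
S3 applies: 17 + 2 = 19.
S4 does not apply.
S6 does not apply.
S7 applies: 19 − 2 = 17.
Final offense level: 17.
Criminal history: 8 prior points → Category Low (7-10).
Level 17 falls in the 13-17 band.
Grid: Level 13-17 × Category Low = 42-46 months.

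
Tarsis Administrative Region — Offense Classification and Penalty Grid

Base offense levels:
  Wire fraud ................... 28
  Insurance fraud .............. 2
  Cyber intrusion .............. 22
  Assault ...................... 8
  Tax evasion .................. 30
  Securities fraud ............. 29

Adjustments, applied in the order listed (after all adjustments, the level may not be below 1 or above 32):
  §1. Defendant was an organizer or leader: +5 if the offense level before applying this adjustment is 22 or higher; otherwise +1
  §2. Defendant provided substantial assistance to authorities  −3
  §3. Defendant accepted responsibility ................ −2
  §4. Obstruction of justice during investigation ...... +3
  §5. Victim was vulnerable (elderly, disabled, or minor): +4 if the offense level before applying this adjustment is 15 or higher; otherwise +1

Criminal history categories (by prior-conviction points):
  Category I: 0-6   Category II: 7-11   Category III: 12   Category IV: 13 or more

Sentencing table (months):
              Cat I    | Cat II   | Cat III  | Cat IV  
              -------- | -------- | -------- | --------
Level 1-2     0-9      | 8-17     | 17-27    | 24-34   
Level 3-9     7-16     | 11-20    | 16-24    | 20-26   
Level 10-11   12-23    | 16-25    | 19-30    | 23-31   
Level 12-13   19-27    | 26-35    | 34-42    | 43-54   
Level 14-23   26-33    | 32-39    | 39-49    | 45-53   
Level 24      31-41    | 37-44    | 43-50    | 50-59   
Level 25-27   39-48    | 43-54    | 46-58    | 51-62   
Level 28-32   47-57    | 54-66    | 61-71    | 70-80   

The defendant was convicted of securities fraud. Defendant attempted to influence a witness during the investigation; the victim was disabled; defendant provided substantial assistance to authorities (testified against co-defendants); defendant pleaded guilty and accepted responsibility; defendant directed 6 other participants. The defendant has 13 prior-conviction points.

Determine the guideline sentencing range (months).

70-80 months

Base offense level for securities fraud: 29.
§1 applies (level before this adjustment is 29 ≥ 22, so +5): 29 + 5 = 34.
§2 applies: 34 − 3 = 31.
§3 applies: 31 − 2 = 29.
§4 applies: 29 + 3 = 32.
§5 applies (level before this adjustment is 32 ≥ 15, so +4): 32 + 4 = 36.
Level 36 exceeds the maximum of 32; capped at 32.
Final offense level: 32.
Criminal history: 13 prior points → Category IV (13+).
Level 32 falls in the 28-32 band.
Grid: Level 28-32 × Category IV = 70-80 months.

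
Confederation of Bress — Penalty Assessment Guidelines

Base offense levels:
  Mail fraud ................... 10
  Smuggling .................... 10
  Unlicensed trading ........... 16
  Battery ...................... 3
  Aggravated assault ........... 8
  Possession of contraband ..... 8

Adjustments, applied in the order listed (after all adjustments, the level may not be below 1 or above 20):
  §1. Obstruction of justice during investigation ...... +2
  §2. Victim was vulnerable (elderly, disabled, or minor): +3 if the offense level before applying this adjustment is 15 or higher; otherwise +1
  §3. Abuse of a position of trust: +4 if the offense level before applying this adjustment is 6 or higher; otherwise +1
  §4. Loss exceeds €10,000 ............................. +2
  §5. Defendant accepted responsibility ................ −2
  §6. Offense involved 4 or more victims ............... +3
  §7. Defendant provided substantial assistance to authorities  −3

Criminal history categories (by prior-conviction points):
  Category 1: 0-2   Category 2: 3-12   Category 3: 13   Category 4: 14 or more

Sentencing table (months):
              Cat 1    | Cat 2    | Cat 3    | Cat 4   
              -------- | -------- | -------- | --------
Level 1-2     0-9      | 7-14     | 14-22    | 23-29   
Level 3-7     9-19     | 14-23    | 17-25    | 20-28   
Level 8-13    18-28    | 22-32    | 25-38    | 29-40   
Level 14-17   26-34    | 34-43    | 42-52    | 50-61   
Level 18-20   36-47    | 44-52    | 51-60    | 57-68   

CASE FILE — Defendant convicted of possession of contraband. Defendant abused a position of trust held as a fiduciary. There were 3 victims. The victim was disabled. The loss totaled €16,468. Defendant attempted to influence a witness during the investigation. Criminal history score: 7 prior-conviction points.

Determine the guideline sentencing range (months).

Base offense level for possession of contraband: 8.
§1 applies: 8 + 2 = 10.
§2 applies (level before this adjustment is 10 < 15, so +1): 10 + 1 = 11.
§3 applies (level before this adjustment is 11 ≥ 6, so +4): 11 + 4 = 15.
§4 applies: 15 + 2 = 17.
§5 does not apply.
§6 does not apply.
§7 does not apply.
Final offense level: 17.
Criminal history: 7 prior points → Category 2 (3-12).
Level 17 falls in the 14-17 band.
Grid: Level 14-17 × Category 2 = 34-43 months.

34-43 months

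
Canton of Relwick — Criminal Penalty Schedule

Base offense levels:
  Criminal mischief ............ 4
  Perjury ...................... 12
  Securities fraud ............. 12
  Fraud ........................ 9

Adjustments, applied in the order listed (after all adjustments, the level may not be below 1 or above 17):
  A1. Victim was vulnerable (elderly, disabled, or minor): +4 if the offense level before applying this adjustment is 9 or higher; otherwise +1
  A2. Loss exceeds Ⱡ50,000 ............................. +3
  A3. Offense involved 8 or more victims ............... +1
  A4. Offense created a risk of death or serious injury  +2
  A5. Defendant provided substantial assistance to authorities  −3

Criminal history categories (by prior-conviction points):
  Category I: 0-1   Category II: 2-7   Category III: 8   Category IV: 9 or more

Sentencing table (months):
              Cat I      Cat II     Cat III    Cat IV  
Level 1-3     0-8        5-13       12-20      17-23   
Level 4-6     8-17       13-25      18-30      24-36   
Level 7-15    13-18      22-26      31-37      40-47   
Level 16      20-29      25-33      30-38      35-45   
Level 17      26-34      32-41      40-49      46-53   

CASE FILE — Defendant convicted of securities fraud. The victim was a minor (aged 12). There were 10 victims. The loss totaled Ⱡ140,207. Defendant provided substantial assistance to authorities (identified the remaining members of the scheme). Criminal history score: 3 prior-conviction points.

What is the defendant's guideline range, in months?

32-41 months

Base offense level for securities fraud: 12.
A1 applies (level before this adjustment is 12 ≥ 9, so +4): 12 + 4 = 16.
A2 applies: 16 + 3 = 19.
A3 applies: 19 + 1 = 20.
A4 does not apply.
A5 applies: 20 − 3 = 17.
Final offense level: 17.
Criminal history: 3 prior points → Category II (2-7).
Level 17 falls in the 17 band.
Grid: Level 17 × Category II = 32-41 months.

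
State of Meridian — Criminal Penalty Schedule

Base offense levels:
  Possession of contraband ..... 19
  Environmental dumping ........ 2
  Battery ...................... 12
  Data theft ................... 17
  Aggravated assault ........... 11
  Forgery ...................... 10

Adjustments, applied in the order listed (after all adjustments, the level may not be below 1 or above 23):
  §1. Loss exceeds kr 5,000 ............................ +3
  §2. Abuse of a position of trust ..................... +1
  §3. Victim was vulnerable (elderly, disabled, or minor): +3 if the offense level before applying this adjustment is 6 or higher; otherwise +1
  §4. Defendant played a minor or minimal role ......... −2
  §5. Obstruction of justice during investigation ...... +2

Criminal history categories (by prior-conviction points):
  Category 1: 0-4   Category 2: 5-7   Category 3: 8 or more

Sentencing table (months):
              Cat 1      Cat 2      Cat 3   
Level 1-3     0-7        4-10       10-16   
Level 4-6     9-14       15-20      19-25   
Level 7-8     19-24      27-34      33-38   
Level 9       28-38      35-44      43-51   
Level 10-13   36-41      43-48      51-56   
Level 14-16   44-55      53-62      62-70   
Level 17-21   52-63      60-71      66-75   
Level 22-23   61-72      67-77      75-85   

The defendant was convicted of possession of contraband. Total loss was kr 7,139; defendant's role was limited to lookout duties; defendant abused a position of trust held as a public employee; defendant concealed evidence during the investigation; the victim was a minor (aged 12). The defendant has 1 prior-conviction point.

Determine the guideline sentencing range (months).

61-72 months

Base offense level for possession of contraband: 19.
§1 applies: 19 + 3 = 22.
§2 applies: 22 + 1 = 23.
§3 applies (level before this adjustment is 23 ≥ 6, so +3): 23 + 3 = 26.
§4 applies: 26 − 2 = 24.
§5 applies: 24 + 2 = 26.
Level 26 exceeds the maximum of 23; capped at 23.
Final offense level: 23.
Criminal history: 1 prior point → Category 1 (0-4).
Level 23 falls in the 22-23 band.
Grid: Level 22-23 × Category 1 = 61-72 months.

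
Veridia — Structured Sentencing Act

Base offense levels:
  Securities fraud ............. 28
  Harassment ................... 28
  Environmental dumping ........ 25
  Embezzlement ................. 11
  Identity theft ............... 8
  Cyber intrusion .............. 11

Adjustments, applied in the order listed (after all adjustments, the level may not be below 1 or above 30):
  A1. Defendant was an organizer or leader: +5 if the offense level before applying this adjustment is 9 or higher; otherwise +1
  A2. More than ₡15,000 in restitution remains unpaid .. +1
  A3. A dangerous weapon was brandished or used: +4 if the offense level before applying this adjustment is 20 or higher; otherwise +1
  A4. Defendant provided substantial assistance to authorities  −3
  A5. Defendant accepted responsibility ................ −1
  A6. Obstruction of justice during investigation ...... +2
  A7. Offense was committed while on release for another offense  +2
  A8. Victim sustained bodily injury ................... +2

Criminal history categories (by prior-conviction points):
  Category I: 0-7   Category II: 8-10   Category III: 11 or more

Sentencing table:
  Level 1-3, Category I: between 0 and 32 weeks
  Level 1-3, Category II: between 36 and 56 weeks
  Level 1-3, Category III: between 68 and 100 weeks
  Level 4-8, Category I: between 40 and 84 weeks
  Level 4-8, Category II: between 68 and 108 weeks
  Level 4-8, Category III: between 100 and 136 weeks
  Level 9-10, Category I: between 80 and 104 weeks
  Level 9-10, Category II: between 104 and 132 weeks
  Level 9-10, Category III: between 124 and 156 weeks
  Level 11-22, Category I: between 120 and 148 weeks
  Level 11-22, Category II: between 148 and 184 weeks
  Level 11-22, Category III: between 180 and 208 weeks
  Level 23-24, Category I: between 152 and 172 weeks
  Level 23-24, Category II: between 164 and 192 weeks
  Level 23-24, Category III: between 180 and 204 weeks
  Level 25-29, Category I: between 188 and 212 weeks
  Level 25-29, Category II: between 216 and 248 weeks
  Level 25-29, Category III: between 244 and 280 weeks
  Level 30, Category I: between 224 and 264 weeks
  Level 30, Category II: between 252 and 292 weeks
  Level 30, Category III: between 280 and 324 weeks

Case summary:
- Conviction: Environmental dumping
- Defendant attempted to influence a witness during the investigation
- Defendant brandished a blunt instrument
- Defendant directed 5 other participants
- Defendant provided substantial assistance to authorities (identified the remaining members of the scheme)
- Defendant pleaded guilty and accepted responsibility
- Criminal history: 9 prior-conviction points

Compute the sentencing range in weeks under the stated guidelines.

252-292 weeks

Base offense level for environmental dumping: 25.
A1 applies (level before this adjustment is 25 ≥ 9, so +5): 25 + 5 = 30.
A2 does not apply.
A3 applies (level before this adjustment is 30 ≥ 20, so +4): 30 + 4 = 34.
A4 applies: 34 − 3 = 31.
A5 applies: 31 − 1 = 30.
A6 applies: 30 + 2 = 32.
A8 does not apply.
Level 32 exceeds the maximum of 30; capped at 30.
Final offense level: 30.
Criminal history: 9 prior points → Category II (8-10).
Level 30 falls in the 30 band.
Grid: Level 30 × Category II = 252-292 weeks.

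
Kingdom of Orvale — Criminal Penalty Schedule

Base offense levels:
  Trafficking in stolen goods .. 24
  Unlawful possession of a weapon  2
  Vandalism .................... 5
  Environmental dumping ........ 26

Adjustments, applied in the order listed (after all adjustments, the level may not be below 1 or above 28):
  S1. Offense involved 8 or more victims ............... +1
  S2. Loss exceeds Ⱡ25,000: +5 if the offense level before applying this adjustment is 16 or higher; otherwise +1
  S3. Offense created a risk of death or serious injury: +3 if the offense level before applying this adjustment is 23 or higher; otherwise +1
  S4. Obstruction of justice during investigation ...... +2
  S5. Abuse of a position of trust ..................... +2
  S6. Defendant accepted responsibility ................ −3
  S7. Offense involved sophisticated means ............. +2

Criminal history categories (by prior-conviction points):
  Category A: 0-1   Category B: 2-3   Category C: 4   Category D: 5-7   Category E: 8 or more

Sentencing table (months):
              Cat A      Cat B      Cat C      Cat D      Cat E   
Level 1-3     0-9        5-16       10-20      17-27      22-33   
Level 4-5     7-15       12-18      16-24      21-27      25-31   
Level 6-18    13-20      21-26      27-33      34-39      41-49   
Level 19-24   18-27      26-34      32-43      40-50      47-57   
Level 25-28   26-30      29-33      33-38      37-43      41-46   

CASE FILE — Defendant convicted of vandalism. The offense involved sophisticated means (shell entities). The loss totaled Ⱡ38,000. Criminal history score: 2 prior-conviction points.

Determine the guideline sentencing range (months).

21-26 months

Base offense level for vandalism: 5.
S2 applies (level before this adjustment is 5 < 16, so +1): 5 + 1 = 6.
S3 does not apply.
S4 does not apply.
S5 does not apply.
S7 applies: 6 + 2 = 8.
Final offense level: 8.
Criminal history: 2 prior points → Category B (2-3).
Level 8 falls in the 6-18 band.
Grid: Level 6-18 × Category B = 21-26 months.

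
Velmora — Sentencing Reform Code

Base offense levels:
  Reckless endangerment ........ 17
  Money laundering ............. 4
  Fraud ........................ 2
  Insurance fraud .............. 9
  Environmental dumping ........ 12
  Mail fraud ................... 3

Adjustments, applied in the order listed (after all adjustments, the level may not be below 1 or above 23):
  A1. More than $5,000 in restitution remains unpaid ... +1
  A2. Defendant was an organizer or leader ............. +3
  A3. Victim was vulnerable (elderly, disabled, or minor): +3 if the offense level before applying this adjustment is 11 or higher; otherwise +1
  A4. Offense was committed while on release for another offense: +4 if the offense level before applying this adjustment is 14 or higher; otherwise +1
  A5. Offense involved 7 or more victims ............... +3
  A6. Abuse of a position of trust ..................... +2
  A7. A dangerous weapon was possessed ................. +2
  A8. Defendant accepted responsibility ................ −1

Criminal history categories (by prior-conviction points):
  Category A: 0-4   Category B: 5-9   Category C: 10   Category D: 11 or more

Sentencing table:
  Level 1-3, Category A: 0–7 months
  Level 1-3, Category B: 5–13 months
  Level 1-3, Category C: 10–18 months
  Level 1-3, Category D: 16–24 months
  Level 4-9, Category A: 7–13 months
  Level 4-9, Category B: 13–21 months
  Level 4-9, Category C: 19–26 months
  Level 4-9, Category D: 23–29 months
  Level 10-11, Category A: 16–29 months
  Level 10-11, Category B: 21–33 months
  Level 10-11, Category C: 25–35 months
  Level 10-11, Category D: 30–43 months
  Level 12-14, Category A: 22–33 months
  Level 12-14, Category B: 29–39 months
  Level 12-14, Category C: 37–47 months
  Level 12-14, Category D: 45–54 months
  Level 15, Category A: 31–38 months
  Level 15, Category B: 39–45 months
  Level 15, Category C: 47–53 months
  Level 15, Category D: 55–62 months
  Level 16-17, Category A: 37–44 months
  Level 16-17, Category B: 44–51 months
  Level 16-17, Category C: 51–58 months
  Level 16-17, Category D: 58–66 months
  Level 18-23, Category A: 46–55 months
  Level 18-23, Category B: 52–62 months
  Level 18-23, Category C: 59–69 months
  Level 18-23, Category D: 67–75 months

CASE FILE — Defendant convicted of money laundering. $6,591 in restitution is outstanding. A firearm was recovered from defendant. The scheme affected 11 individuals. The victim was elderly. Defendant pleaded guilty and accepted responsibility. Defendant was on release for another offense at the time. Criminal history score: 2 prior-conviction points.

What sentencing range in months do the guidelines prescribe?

16-29 months

Base offense level for money laundering: 4.
A1 applies: 4 + 1 = 5.
A3 applies (level before this adjustment is 5 < 11, so +1): 5 + 1 = 6.
A4 applies (level before this adjustment is 6 < 14, so +1): 6 + 1 = 7.
A5 applies: 7 + 3 = 10.
A7 applies: 10 + 2 = 12.
A8 applies: 12 − 1 = 11.
Final offense level: 11.
Criminal history: 2 prior points → Category A (0-4).
Level 11 falls in the 10-11 band.
Grid: Level 10-11 × Category A = 16-29 months.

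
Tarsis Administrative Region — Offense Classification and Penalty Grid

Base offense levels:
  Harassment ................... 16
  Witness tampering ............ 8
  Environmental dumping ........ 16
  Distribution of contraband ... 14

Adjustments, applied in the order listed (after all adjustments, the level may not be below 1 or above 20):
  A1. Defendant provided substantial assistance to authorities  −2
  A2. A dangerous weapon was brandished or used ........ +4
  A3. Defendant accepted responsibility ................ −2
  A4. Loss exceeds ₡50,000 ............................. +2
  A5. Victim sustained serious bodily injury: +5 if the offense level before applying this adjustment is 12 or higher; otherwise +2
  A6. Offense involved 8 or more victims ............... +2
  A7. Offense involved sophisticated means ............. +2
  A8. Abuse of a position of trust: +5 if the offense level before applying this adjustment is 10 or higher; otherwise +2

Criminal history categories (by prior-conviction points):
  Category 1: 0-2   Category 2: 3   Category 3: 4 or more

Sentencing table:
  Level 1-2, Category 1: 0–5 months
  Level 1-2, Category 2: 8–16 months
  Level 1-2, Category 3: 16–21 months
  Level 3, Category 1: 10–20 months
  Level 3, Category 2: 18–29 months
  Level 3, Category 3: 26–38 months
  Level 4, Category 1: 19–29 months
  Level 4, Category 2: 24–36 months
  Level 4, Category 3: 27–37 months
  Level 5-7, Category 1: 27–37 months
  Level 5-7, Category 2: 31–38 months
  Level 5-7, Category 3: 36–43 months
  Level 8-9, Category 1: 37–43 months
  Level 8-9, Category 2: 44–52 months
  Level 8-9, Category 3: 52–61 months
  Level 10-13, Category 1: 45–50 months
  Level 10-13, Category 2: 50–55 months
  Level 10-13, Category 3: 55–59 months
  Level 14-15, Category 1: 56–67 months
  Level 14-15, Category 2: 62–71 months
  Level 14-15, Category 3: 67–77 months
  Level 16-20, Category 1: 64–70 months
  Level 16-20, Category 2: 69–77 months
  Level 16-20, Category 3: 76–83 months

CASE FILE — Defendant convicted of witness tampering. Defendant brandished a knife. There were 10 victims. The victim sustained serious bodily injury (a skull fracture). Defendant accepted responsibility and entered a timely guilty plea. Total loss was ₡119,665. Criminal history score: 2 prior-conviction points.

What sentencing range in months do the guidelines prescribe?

64-70 months

Base offense level for witness tampering: 8.
A1 does not apply.
A2 applies: 8 + 4 = 12.
A3 applies: 12 − 2 = 10.
A4 applies: 10 + 2 = 12.
A5 applies (level before this adjustment is 12 ≥ 12, so +5): 12 + 5 = 17.
A6 applies: 17 + 2 = 19.
A7 does not apply.
Final offense level: 19.
Criminal history: 2 prior points → Category 1 (0-2).
Level 19 falls in the 16-20 band.
Grid: Level 16-20 × Category 1 = 64-70 months.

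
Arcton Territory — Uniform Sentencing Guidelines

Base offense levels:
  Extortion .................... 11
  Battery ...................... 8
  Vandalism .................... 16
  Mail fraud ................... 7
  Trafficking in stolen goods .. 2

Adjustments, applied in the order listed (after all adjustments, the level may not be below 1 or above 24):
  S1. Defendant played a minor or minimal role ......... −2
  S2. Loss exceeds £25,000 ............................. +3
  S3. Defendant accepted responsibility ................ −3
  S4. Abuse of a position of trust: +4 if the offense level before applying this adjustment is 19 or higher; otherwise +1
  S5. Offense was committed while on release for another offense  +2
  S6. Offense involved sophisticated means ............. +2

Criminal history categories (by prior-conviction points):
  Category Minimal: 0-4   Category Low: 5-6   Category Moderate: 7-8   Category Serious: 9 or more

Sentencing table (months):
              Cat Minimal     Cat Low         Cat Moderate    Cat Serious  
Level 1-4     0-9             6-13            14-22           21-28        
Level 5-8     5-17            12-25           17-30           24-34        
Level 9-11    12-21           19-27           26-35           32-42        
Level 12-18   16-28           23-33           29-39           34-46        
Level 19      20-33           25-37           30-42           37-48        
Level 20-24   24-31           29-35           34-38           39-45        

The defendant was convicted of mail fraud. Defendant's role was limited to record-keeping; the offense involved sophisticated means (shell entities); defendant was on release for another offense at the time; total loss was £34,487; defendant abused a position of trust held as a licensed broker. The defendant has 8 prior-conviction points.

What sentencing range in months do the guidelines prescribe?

29-39 months

Base offense level for mail fraud: 7.
S1 applies: 7 − 2 = 5.
S2 applies: 5 + 3 = 8.
S3 does not apply.
S4 applies (level before this adjustment is 8 < 19, so +1): 8 + 1 = 9.
S5 applies: 9 + 2 = 11.
S6 applies: 11 + 2 = 13.
Final offense level: 13.
Criminal history: 8 prior points → Category Moderate (7-8).
Level 13 falls in the 12-18 band.
Grid: Level 12-18 × Category Moderate = 29-39 months.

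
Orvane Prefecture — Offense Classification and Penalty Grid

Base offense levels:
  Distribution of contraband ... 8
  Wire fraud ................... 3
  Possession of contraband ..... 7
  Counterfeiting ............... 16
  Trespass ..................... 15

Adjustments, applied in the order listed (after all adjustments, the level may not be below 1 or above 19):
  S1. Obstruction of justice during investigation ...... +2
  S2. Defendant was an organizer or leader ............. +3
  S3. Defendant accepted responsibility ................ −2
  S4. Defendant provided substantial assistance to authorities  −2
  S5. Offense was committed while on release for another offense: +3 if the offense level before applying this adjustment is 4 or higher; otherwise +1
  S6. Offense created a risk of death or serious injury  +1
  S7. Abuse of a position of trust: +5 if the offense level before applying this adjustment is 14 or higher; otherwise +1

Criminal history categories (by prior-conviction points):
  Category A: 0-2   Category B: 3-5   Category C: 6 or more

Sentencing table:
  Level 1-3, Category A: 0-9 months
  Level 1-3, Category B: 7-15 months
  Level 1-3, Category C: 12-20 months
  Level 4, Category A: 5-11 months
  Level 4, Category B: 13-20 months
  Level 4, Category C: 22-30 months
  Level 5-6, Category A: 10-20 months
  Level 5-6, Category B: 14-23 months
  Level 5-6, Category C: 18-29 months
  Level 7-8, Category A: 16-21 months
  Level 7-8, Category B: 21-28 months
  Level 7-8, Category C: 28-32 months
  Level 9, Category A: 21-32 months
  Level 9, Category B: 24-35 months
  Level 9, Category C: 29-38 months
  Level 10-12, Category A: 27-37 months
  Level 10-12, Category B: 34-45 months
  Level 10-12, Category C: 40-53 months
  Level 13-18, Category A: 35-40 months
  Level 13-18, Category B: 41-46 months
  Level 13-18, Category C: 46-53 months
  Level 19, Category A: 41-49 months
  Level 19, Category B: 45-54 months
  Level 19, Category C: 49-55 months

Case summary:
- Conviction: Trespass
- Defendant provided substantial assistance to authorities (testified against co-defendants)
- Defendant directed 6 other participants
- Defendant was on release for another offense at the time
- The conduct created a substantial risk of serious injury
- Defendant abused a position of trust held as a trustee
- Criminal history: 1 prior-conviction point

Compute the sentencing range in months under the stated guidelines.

41-49 months

Base offense level for trespass: 15.
S1 does not apply.
S2 applies: 15 + 3 = 18.
S3 does not apply.
S4 applies: 18 − 2 = 16.
S5 applies (level before this adjustment is 16 ≥ 4, so +3): 16 + 3 = 19.
S6 applies: 19 + 1 = 20.
S7 applies (level before this adjustment is 20 ≥ 14, so +5): 20 + 5 = 25.
Level 25 exceeds the maximum of 19; capped at 19.
Final offense level: 19.
Criminal history: 1 prior point → Category A (0-2).
Level 19 falls in the 19 band.
Grid: Level 19 × Category A = 41-49 months.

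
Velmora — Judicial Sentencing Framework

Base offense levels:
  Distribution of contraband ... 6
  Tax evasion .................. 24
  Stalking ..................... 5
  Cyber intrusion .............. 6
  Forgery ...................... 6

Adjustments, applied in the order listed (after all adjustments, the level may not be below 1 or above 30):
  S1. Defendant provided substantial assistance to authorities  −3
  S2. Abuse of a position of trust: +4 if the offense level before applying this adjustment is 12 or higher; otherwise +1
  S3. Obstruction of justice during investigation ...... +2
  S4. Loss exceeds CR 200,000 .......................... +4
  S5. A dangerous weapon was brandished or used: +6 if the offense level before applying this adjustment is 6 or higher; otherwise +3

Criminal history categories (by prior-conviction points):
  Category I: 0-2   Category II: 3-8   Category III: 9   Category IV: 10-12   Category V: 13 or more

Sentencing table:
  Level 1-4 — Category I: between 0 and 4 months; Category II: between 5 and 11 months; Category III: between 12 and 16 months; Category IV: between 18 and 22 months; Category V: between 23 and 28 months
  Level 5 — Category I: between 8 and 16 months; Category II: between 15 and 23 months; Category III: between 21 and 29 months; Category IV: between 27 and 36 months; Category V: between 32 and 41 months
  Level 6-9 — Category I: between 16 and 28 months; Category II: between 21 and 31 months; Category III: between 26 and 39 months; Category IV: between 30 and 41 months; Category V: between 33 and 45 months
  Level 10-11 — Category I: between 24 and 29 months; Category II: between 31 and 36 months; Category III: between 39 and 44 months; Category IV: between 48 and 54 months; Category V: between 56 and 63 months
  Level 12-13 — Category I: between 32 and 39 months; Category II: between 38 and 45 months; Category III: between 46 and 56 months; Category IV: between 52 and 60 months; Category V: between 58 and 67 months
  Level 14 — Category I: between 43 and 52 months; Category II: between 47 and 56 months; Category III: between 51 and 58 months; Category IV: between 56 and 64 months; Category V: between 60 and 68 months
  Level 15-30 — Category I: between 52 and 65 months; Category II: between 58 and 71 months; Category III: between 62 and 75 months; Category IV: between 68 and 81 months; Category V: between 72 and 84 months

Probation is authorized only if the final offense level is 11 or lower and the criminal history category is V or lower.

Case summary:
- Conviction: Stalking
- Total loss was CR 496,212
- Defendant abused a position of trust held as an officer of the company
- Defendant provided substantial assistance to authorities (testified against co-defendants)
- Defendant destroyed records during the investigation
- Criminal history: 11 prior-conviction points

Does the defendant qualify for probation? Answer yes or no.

Base offense level for stalking: 5.
S1 applies: 5 − 3 = 2.
S2 applies (level before this adjustment is 2 < 12, so +1): 2 + 1 = 3.
S3 applies: 3 + 2 = 5.
S4 applies: 5 + 4 = 9.
S5 does not apply.
Final offense level: 9.
Criminal history: 11 prior points → Category IV (10-12).
Level 9 falls in the 6-9 band.
Grid: Level 6-9 × Category IV = 30-41 months.
Probation check: level 9 ≤ 11 and category IV ≤ V → eligible.

Yes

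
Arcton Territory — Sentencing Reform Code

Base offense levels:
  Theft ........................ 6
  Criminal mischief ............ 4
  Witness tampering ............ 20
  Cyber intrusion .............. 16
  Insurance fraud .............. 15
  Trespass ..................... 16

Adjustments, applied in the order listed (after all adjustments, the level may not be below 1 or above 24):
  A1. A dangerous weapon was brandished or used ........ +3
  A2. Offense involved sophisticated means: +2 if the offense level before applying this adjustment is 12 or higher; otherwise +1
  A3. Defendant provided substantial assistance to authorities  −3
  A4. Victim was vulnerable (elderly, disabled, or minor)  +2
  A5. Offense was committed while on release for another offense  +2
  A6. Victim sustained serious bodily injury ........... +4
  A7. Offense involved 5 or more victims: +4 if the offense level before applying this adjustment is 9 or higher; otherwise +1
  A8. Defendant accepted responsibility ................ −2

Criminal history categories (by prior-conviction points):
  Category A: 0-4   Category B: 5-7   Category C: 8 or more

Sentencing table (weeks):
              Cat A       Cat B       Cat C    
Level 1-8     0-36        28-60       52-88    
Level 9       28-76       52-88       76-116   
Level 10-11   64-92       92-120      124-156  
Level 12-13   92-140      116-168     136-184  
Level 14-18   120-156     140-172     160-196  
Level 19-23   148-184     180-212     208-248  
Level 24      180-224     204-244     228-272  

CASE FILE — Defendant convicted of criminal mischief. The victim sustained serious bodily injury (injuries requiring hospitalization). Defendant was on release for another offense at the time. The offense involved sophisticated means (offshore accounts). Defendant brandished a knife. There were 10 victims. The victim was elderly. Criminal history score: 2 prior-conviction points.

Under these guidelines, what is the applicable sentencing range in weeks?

Base offense level for criminal mischief: 4.
A1 applies: 4 + 3 = 7.
A2 applies (level before this adjustment is 7 < 12, so +1): 7 + 1 = 8.
A3 does not apply.
A4 applies: 8 + 2 = 10.
A5 applies: 10 + 2 = 12.
A6 applies: 12 + 4 = 16.
A7 applies (level before this adjustment is 16 ≥ 9, so +4): 16 + 4 = 20.
Final offense level: 20.
Criminal history: 2 prior points → Category A (0-4).
Level 20 falls in the 19-23 band.
Grid: Level 19-23 × Category A = 148-184 weeks.

148-184 weeks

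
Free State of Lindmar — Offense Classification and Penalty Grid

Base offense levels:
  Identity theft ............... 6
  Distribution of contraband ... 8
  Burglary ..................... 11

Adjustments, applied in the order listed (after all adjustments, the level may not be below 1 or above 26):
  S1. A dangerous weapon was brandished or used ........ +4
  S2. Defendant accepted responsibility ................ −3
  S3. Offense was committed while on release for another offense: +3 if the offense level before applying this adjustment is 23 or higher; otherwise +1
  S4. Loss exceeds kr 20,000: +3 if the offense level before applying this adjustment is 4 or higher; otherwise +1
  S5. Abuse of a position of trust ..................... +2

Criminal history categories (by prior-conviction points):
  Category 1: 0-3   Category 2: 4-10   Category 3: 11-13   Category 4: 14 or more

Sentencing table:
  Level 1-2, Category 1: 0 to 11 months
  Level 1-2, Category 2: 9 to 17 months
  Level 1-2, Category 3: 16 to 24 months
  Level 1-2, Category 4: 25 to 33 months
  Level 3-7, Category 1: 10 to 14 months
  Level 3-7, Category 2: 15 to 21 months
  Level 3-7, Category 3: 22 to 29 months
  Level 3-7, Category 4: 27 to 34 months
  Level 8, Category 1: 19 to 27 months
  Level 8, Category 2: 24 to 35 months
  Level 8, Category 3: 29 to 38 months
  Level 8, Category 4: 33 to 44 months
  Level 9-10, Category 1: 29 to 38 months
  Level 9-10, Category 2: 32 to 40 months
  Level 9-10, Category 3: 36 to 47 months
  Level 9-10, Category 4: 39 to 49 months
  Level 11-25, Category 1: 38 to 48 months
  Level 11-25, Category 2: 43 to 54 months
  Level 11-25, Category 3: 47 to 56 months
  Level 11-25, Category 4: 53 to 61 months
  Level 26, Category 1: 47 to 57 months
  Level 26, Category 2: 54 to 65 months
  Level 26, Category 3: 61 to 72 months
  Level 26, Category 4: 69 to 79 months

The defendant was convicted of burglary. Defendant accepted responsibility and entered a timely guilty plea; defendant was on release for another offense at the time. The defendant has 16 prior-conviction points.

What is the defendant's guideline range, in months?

39-49 months

Base offense level for burglary: 11.
S2 applies: 11 − 3 = 8.
S3 applies (level before this adjustment is 8 < 23, so +1): 8 + 1 = 9.
Final offense level: 9.
Criminal history: 16 prior points → Category 4 (14+).
Level 9 falls in the 9-10 band.
Grid: Level 9-10 × Category 4 = 39-49 months.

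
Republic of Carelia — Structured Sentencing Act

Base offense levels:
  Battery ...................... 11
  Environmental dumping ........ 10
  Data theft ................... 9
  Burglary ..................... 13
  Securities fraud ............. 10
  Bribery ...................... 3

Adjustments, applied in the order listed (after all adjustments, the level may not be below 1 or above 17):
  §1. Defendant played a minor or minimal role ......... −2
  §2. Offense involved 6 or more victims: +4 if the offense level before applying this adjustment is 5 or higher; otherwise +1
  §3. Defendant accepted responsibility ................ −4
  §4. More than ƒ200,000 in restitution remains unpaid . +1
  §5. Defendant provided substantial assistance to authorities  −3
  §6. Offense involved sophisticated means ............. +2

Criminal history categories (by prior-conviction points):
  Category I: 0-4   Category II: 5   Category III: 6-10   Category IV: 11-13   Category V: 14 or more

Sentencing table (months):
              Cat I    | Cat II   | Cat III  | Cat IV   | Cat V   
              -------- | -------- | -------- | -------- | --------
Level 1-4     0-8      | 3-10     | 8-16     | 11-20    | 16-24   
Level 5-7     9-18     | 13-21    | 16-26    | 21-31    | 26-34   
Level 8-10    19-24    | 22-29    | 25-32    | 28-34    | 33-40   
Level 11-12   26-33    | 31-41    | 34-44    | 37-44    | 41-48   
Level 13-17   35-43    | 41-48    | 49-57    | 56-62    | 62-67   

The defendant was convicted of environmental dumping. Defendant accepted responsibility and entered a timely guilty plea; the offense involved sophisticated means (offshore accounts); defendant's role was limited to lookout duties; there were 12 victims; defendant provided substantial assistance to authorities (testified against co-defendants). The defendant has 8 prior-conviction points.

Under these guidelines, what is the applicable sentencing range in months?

16-26 months

Base offense level for environmental dumping: 10.
§1 applies: 10 − 2 = 8.
§2 applies (level before this adjustment is 8 ≥ 5, so +4): 8 + 4 = 12.
§3 applies: 12 − 4 = 8.
§5 applies: 8 − 3 = 5.
§6 applies: 5 + 2 = 7.
Final offense level: 7.
Criminal history: 8 prior points → Category III (6-10).
Level 7 falls in the 5-7 band.
Grid: Level 5-7 × Category III = 16-26 months.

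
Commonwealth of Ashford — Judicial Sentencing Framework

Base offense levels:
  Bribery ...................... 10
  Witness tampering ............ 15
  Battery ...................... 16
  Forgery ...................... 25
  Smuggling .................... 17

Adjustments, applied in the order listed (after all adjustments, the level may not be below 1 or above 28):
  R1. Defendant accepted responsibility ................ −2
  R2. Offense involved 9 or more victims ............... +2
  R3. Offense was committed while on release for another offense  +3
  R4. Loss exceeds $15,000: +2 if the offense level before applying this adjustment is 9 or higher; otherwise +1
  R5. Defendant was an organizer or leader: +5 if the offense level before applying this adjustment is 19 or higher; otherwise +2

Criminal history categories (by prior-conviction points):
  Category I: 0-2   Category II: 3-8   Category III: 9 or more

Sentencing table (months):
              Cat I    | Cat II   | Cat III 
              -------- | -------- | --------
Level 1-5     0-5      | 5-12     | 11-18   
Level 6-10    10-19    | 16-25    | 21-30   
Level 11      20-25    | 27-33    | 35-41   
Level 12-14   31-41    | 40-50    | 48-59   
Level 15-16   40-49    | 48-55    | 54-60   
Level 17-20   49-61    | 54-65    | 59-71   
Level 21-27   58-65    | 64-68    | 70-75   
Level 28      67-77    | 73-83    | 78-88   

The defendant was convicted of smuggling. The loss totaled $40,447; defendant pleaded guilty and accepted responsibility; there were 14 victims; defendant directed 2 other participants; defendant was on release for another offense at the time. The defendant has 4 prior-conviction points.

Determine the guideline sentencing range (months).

64-68 months

Base offense level for smuggling: 17.
R1 applies: 17 − 2 = 15.
R2 applies: 15 + 2 = 17.
R3 applies: 17 + 3 = 20.
R4 applies (level before this adjustment is 20 ≥ 9, so +2): 20 + 2 = 22.
R5 applies (level before this adjustment is 22 ≥ 19, so +5): 22 + 5 = 27.
Final offense level: 27.
Criminal history: 4 prior points → Category II (3-8).
Level 27 falls in the 21-27 band.
Grid: Level 21-27 × Category II = 64-68 months.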